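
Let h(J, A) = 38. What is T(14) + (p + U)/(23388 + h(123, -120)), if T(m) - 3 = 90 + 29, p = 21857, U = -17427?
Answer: 1431201/11713 ≈ 122.19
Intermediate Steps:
T(m) = 122 (T(m) = 3 + (90 + 29) = 3 + 119 = 122)
T(14) + (p + U)/(23388 + h(123, -120)) = 122 + (21857 - 17427)/(23388 + 38) = 122 + 4430/23426 = 122 + 4430*(1/23426) = 122 + 2215/11713 = 1431201/11713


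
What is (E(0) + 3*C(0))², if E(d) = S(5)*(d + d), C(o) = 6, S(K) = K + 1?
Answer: 324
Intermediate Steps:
S(K) = 1 + K
E(d) = 12*d (E(d) = (1 + 5)*(d + d) = 6*(2*d) = 12*d)
(E(0) + 3*C(0))² = (12*0 + 3*6)² = (0 + 18)² = 18² = 324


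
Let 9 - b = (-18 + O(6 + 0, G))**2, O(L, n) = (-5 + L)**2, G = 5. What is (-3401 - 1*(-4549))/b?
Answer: -41/10 ≈ -4.1000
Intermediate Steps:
b = -280 (b = 9 - (-18 + (-5 + (6 + 0))**2)**2 = 9 - (-18 + (-5 + 6)**2)**2 = 9 - (-18 + 1**2)**2 = 9 - (-18 + 1)**2 = 9 - 1*(-17)**2 = 9 - 1*289 = 9 - 289 = -280)
(-3401 - 1*(-4549))/b = (-3401 - 1*(-4549))/(-280) = (-3401 + 4549)*(-1/280) = 1148*(-1/280) = -41/10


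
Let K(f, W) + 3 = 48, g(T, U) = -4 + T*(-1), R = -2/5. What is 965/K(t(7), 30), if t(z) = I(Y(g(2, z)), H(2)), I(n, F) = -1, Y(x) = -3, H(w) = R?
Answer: 193/9 ≈ 21.444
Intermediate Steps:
R = -⅖ (R = -2*⅕ = -⅖ ≈ -0.40000)
g(T, U) = -4 - T
H(w) = -⅖
t(z) = -1
K(f, W) = 45 (K(f, W) = -3 + 48 = 45)
965/K(t(7), 30) = 965/45 = 965*(1/45) = 193/9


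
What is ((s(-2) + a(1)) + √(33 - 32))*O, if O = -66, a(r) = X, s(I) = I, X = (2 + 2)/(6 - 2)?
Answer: 0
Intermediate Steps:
X = 1 (X = 4/4 = 4*(¼) = 1)
a(r) = 1
((s(-2) + a(1)) + √(33 - 32))*O = ((-2 + 1) + √(33 - 32))*(-66) = (-1 + √1)*(-66) = (-1 + 1)*(-66) = 0*(-66) = 0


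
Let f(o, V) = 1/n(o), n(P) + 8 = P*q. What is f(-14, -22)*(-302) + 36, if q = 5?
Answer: 1555/39 ≈ 39.872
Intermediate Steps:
n(P) = -8 + 5*P (n(P) = -8 + P*5 = -8 + 5*P)
f(o, V) = 1/(-8 + 5*o)
f(-14, -22)*(-302) + 36 = -302/(-8 + 5*(-14)) + 36 = -302/(-8 - 70) + 36 = -302/(-78) + 36 = -1/78*(-302) + 36 = 151/39 + 36 = 1555/39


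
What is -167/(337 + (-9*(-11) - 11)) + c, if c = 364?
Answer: 154533/425 ≈ 363.61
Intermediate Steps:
-167/(337 + (-9*(-11) - 11)) + c = -167/(337 + (-9*(-11) - 11)) + 364 = -167/(337 + (99 - 11)) + 364 = -167/(337 + 88) + 364 = -167/425 + 364 = 154533/425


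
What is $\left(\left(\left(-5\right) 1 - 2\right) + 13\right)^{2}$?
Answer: $36$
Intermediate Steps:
$\left(\left(\left(-5\right) 1 - 2\right) + 13\right)^{2} = \left(\left(-5 - 2\right) + 13\right)^{2} = \left(-7 + 13\right)^{2} = 6^{2} = 36$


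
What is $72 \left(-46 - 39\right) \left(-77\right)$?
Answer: $471240$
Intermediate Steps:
$72 \left(-46 - 39\right) \left(-77\right) = 72 \left(-85\right) \left(-77\right) = \left(-6120\right) \left(-77\right) = 471240$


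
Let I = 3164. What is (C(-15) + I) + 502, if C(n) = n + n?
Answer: 3636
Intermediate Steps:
C(n) = 2*n
(C(-15) + I) + 502 = (2*(-15) + 3164) + 502 = (-30 + 3164) + 502 = 3134 + 502 = 3636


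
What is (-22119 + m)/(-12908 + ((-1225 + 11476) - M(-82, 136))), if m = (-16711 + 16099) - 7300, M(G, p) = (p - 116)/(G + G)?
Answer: 1231271/108932 ≈ 11.303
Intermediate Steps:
M(G, p) = (-116 + p)/(2*G) (M(G, p) = (-116 + p)/((2*G)) = (-116 + p)*(1/(2*G)) = (-116 + p)/(2*G))
m = -7912 (m = -612 - 7300 = -7912)
(-22119 + m)/(-12908 + ((-1225 + 11476) - M(-82, 136))) = (-22119 - 7912)/(-12908 + ((-1225 + 11476) - (-116 + 136)/(2*(-82)))) = -30031/(-12908 + (10251 - (-1)*20/(2*82))) = -30031/(-12908 + (10251 - 1*(-5/41))) = -30031/(-12908 + (10251 + 5/41)) = -30031/(-12908 + 420296/41) = -30031/(-108932/41) = -30031*(-41/108932) = 1231271/108932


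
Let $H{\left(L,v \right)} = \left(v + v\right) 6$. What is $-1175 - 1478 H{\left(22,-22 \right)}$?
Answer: $389017$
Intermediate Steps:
$H{\left(L,v \right)} = 12 v$ ($H{\left(L,v \right)} = 2 v 6 = 12 v$)
$-1175 - 1478 H{\left(22,-22 \right)} = -1175 - 1478 \cdot 12 \left(-22\right) = -1175 - -390192 = -1175 + 390192 = 389017$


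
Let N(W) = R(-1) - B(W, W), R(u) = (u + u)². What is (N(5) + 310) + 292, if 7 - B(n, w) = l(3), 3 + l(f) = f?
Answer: 599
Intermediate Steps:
l(f) = -3 + f
B(n, w) = 7 (B(n, w) = 7 - (-3 + 3) = 7 - 1*0 = 7 + 0 = 7)
R(u) = 4*u² (R(u) = (2*u)² = 4*u²)
N(W) = -3 (N(W) = 4*(-1)² - 1*7 = 4*1 - 7 = 4 - 7 = -3)
(N(5) + 310) + 292 = (-3 + 310) + 292 = 307 + 292 = 599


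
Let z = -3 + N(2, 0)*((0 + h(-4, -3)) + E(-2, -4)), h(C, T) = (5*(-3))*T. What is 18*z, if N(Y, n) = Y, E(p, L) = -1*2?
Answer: 1494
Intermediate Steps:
E(p, L) = -2
h(C, T) = -15*T
z = 83 (z = -3 + 2*((0 - 15*(-3)) - 2) = -3 + 2*((0 + 45) - 2) = -3 + 2*(45 - 2) = -3 + 2*43 = -3 + 86 = 83)
18*z = 18*83 = 1494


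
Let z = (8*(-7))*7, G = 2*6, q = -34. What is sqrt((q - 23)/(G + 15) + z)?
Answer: I*sqrt(3547)/3 ≈ 19.852*I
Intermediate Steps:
G = 12
z = -392 (z = -56*7 = -392)
sqrt((q - 23)/(G + 15) + z) = sqrt((-34 - 23)/(12 + 15) - 392) = sqrt(-57/27 - 392) = sqrt((1/27)*(-57) - 392) = sqrt(-19/9 - 392) = sqrt(-3547/9) = I*sqrt(3547)/3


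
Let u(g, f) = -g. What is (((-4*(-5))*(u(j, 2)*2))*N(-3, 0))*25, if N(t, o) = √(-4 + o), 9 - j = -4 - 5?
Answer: -36000*I ≈ -36000.0*I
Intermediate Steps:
j = 18 (j = 9 - (-4 - 5) = 9 - 1*(-9) = 9 + 9 = 18)
(((-4*(-5))*(u(j, 2)*2))*N(-3, 0))*25 = (((-4*(-5))*(-1*18*2))*√(-4 + 0))*25 = ((20*(-18*2))*√(-4))*25 = ((20*(-36))*(2*I))*25 = -1440*I*25 = -36000*I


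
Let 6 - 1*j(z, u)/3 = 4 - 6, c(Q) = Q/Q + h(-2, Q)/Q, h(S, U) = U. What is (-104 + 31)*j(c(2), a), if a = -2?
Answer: -1752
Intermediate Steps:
c(Q) = 2 (c(Q) = Q/Q + Q/Q = 1 + 1 = 2)
j(z, u) = 24 (j(z, u) = 18 - 3*(4 - 6) = 18 - 3*(-2) = 18 + 6 = 24)
(-104 + 31)*j(c(2), a) = (-104 + 31)*24 = -73*24 = -1752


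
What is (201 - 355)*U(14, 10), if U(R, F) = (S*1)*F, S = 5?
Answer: -7700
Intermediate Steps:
U(R, F) = 5*F (U(R, F) = (5*1)*F = 5*F)
(201 - 355)*U(14, 10) = (201 - 355)*(5*10) = -154*50 = -7700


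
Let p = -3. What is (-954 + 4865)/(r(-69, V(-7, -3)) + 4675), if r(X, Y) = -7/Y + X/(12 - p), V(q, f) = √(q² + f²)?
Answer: 3783657840/4518331601 + 97775*√58/4518331601 ≈ 0.83757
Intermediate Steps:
V(q, f) = √(f² + q²)
r(X, Y) = -7/Y + X/15 (r(X, Y) = -7/Y + X/(12 - 1*(-3)) = -7/Y + X/(12 + 3) = -7/Y + X/15)
(-954 + 4865)/(r(-69, V(-7, -3)) + 4675) = (-954 + 4865)/((-7/√((-3)² + (-7)²) + (1/15)*(-69)) + 4675) = 3911/((-7/√(9 + 49) - 23/5) + 4675) = 3911/((-7*√58/58 - 23/5) + 4675) = 3911/((-23/5 - 7*√58/58) + 4675) = 3911/(23352/5 - 7*√58/58)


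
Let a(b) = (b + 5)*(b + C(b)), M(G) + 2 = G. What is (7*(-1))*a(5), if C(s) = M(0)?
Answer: -210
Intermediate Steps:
M(G) = -2 + G
C(s) = -2 (C(s) = -2 + 0 = -2)
a(b) = (-2 + b)*(5 + b) (a(b) = (b + 5)*(b - 2) = (5 + b)*(-2 + b) = (-2 + b)*(5 + b))
(7*(-1))*a(5) = (7*(-1))*(-10 + 5² + 3*5) = -7*(-10 + 25 + 15) = -7*30 = -210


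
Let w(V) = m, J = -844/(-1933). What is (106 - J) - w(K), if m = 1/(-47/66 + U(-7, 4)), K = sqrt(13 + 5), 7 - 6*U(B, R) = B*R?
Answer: 34421337/326677 ≈ 105.37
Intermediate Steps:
U(B, R) = 7/6 - B*R/6
J = 844/1933 (J = -844*(-1/1933) = 844/1933 ≈ 0.43663)
K = 3*sqrt(2) (K = sqrt(18) = 3*sqrt(2) ≈ 4.2426)
m = 33/169 (m = 1/(-47/66 + (7/6 - 1/6*(-7)*4)) = 1/(-47*1/66 + (7/6 + 14/3)) = 1/(-47/66 + 35/6) = 1/(169/33) = 33/169 ≈ 0.19527)
w(V) = 33/169
(106 - J) - w(K) = (106 - 1*844/1933) - 1*33/169 = (106 - 844/1933) - 33/169 = 204054/1933 - 33/169 = 34421337/326677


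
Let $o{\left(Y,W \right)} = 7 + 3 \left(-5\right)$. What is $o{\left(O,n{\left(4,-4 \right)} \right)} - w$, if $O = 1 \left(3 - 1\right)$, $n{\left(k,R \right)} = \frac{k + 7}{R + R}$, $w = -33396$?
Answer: $33388$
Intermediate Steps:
$n{\left(k,R \right)} = \frac{7 + k}{2 R}$
$O = 2$ ($O = 1 \cdot 2 = 2$)
$o{\left(Y,W \right)} = -8$ ($o{\left(Y,W \right)} = 7 - 15 = -8$)
$o{\left(O,n{\left(4,-4 \right)} \right)} - w = -8 - -33396 = -8 + 33396 = 33388$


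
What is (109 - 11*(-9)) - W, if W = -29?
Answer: 237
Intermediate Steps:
(109 - 11*(-9)) - W = (109 - 11*(-9)) - 1*(-29) = (109 + 99) + 29 = 208 + 29 = 237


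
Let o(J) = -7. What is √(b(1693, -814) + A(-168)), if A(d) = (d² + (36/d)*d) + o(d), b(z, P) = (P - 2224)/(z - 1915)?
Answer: √348273822/111 ≈ 168.13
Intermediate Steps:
b(z, P) = (-2224 + P)/(-1915 + z)
A(d) = 29 + d² (A(d) = (d² + (36/d)*d) - 7 = (d² + 36) - 7 = (36 + d²) - 7 = 29 + d²)
√(b(1693, -814) + A(-168)) = √((-2224 - 814)/(-1915 + 1693) + (29 + (-168)²)) = √(-3038/(-222) + (29 + 28224)) = √(-1/222*(-3038) + 28253) = √(1519/111 + 28253) = √(3137602/111) = √348273822/111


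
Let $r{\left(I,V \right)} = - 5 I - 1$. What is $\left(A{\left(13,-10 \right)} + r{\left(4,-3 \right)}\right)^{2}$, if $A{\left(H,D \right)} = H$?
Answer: $64$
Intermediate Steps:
$r{\left(I,V \right)} = -1 - 5 I$
$\left(A{\left(13,-10 \right)} + r{\left(4,-3 \right)}\right)^{2} = \left(13 - 21\right)^{2} = \left(-8\right)^{2} = 64$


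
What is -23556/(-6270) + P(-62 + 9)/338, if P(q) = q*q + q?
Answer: 161808/13585 ≈ 11.911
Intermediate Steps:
P(q) = q + q² (P(q) = q² + q = q + q²)
-23556/(-6270) + P(-62 + 9)/338 = -23556/(-6270) + ((-62 + 9)*(1 + (-62 + 9)))/338 = -23556*(-1/6270) - 53*(1 - 53)*(1/338) = 3926/1045 - 53*(-52)*(1/338) = 3926/1045 + 2756*(1/338) = 3926/1045 + 106/13 = 161808/13585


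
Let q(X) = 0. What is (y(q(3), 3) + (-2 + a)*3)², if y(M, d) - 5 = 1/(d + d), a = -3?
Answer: 3481/36 ≈ 96.694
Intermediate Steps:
y(M, d) = 5 + 1/(2*d) (y(M, d) = 5 + 1/(d + d) = 5 + 1/(2*d))
(y(q(3), 3) + (-2 + a)*3)² = ((5 + (½)/3) + (-2 - 3)*3)² = ((5 + (½)*(⅓)) - 5*3)² = ((5 + ⅙) - 15)² = (31/6 - 15)² = (-59/6)² = 3481/36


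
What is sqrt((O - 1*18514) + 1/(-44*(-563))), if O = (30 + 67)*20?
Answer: I*sqrt(2542666989511)/12386 ≈ 128.74*I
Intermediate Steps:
O = 1940 (O = 97*20 = 1940)
sqrt((O - 1*18514) + 1/(-44*(-563))) = sqrt((1940 - 1*18514) + 1/(-44*(-563))) = sqrt((1940 - 18514) + 1/24772) = sqrt(-16574 + 1/24772) = sqrt(-410571127/24772) = I*sqrt(2542666989511)/12386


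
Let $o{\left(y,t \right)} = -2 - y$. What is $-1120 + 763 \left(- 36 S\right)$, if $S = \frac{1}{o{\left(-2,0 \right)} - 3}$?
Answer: $8036$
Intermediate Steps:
$S = - \frac{1}{3}$ ($S = \frac{1}{\left(-2 - -2\right) - 3} = \frac{1}{\left(-2 + 2\right) - 3} = \frac{1}{0 - 3} = \frac{1}{-3} = - \frac{1}{3} \approx -0.33333$)
$-1120 + 763 \left(- 36 S\right) = -1120 + 763 \left(\left(-36\right) \left(- \frac{1}{3}\right)\right) = -1120 + 763 \cdot 12 = -1120 + 9156 = 8036$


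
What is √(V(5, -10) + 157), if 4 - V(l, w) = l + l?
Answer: √151 ≈ 12.288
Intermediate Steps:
V(l, w) = 4 - 2*l (V(l, w) = 4 - (l + l) = 4 - 2*l)
√(V(5, -10) + 157) = √((4 - 2*5) + 157) = √((4 - 10) + 157) = √(-6 + 157) = √151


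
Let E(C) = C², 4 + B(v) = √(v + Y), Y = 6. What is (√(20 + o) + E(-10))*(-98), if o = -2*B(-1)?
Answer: -9800 - 98*√(28 - 2*√5) ≈ -10275.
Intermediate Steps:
B(v) = -4 + √(6 + v) (B(v) = -4 + √(v + 6) = -4 + √(6 + v))
o = 8 - 2*√5 (o = -2*(-4 + √(6 - 1)) = -2*(-4 + √5) = 8 - 2*√5 ≈ 3.5279)
(√(20 + o) + E(-10))*(-98) = (√(20 + (8 - 2*√5)) + (-10)²)*(-98) = (√(28 - 2*√5) + 100)*(-98) = (100 + √(28 - 2*√5))*(-98) = -9800 - 98*√(28 - 2*√5)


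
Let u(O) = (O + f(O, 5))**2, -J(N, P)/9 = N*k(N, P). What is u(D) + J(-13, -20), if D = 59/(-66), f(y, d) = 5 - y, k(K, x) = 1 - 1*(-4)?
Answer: 610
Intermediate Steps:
k(K, x) = 5 (k(K, x) = 1 + 4 = 5)
J(N, P) = -45*N (J(N, P) = -9*N*5 = -45*N)
D = -59/66 (D = 59*(-1/66) = -59/66 ≈ -0.89394)
u(O) = 25 (u(O) = (O + (5 - O))**2 = 5**2 = 25)
u(D) + J(-13, -20) = 25 - 45*(-13) = 25 + 585 = 610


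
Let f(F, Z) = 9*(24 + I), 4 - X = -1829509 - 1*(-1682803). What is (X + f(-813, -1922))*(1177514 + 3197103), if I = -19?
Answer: 641996917835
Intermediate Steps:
X = 146710 (X = 4 - (-1829509 - 1*(-1682803)) = 4 - (-1829509 + 1682803) = 4 - 1*(-146706) = 4 + 146706 = 146710)
f(F, Z) = 45 (f(F, Z) = 9*(24 - 19) = 9*5 = 45)
(X + f(-813, -1922))*(1177514 + 3197103) = (146710 + 45)*(1177514 + 3197103) = 146755*4374617 = 641996917835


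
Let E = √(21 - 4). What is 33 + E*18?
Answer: 33 + 18*√17 ≈ 107.22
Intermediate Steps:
E = √17 ≈ 4.1231
33 + E*18 = 33 + √17*18 = 33 + 18*√17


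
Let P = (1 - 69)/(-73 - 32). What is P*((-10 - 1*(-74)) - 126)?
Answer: -4216/105 ≈ -40.152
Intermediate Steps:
P = 68/105 (P = -68/(-105) = -68*(-1/105) = 68/105 ≈ 0.64762)
P*((-10 - 1*(-74)) - 126) = 68*((-10 - 1*(-74)) - 126)/105 = 68*((-10 + 74) - 126)/105 = 68*(64 - 126)/105 = (68/105)*(-62) = -4216/105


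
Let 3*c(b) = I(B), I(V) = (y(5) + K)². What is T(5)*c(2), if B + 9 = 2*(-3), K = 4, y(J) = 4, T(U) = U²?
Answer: 1600/3 ≈ 533.33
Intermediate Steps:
B = -15 (B = -9 + 2*(-3) = -9 - 6 = -15)
I(V) = 64 (I(V) = (4 + 4)² = 8² = 64)
c(b) = 64/3 (c(b) = (⅓)*64 = 64/3)
T(5)*c(2) = 5²*(64/3) = 25*(64/3) = 1600/3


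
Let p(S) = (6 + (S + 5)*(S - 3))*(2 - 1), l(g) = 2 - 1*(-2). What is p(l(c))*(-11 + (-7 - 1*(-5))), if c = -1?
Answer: -195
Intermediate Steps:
l(g) = 4 (l(g) = 2 + 2 = 4)
p(S) = 6 + (-3 + S)*(5 + S) (p(S) = (6 + (5 + S)*(-3 + S))*1 = (6 + (-3 + S)*(5 + S))*1 = 6 + (-3 + S)*(5 + S))
p(l(c))*(-11 + (-7 - 1*(-5))) = (-9 + 4**2 + 2*4)*(-11 + (-7 - 1*(-5))) = (-9 + 16 + 8)*(-11 + (-7 + 5)) = 15*(-11 - 2) = 15*(-13) = -195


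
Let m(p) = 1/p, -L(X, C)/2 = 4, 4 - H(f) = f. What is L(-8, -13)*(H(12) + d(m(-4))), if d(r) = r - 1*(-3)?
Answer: 42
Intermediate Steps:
H(f) = 4 - f
L(X, C) = -8 (L(X, C) = -2*4 = -8)
d(r) = 3 + r (d(r) = r + 3 = 3 + r)
L(-8, -13)*(H(12) + d(m(-4))) = -8*((4 - 1*12) + (3 + 1/(-4))) = -8*((4 - 12) + (3 - ¼)) = -8*(-8 + 11/4) = -8*(-21/4) = 42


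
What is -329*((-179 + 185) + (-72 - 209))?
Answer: 90475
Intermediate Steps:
-329*((-179 + 185) + (-72 - 209)) = -329*(6 - 281) = -329*(-275) = 90475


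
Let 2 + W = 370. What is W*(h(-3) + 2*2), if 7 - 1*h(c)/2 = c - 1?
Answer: 9568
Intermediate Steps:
h(c) = 16 - 2*c (h(c) = 14 - 2*(c - 1) = 14 - 2*(-1 + c) = 14 + (2 - 2*c) = 16 - 2*c)
W = 368 (W = -2 + 370 = 368)
W*(h(-3) + 2*2) = 368*((16 - 2*(-3)) + 2*2) = 368*((16 + 6) + 4) = 368*(22 + 4) = 368*26 = 9568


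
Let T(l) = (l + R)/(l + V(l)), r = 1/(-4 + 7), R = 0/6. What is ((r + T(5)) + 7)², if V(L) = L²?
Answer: 225/4 ≈ 56.250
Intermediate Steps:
R = 0 (R = 0*(⅙) = 0)
r = ⅓ (r = 1/3 = ⅓ ≈ 0.33333)
T(l) = l/(l + l²) (T(l) = (l + 0)/(l + l²) = l/(l + l²))
((r + T(5)) + 7)² = ((⅓ + 1/(1 + 5)) + 7)² = ((⅓ + 1/6) + 7)² = ((⅓ + ⅙) + 7)² = (½ + 7)² = (15/2)² = 225/4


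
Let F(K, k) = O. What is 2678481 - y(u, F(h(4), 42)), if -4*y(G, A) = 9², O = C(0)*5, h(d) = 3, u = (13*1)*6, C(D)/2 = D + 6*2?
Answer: 10714005/4 ≈ 2.6785e+6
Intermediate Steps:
C(D) = 24 + 2*D (C(D) = 2*(D + 6*2) = 2*(D + 12) = 2*(12 + D) = 24 + 2*D)
u = 78 (u = 13*6 = 78)
O = 120 (O = (24 + 2*0)*5 = (24 + 0)*5 = 24*5 = 120)
F(K, k) = 120
y(G, A) = -81/4 (y(G, A) = -¼*9² = -¼*81 = -81/4)
2678481 - y(u, F(h(4), 42)) = 2678481 - 1*(-81/4) = 2678481 + 81/4 = 10714005/4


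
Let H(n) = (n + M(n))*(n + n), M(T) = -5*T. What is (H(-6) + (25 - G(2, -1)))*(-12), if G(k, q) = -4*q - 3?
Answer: 3168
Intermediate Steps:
H(n) = -8*n**2 (H(n) = (n - 5*n)*(n + n) = (-4*n)*(2*n) = -8*n**2)
G(k, q) = -3 - 4*q
(H(-6) + (25 - G(2, -1)))*(-12) = (-8*(-6)**2 + (25 - (-3 - 4*(-1))))*(-12) = (-8*36 + (25 - (-3 + 4)))*(-12) = (-288 + (25 - 1*1))*(-12) = (-288 + (25 - 1))*(-12) = (-288 + 24)*(-12) = -264*(-12) = 3168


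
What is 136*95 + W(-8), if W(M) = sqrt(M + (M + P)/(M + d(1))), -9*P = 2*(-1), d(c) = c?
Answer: 12920 + I*sqrt(62)/3 ≈ 12920.0 + 2.6247*I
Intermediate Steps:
P = 2/9 (P = -2*(-1)/9 = -1/9*(-2) = 2/9 ≈ 0.22222)
W(M) = sqrt(M + (2/9 + M)/(1 + M)) (W(M) = sqrt(M + (M + 2/9)/(M + 1)) = sqrt(M + (2/9 + M)/(1 + M)))
136*95 + W(-8) = 136*95 + sqrt((2 + 9*(-8)**2 + 18*(-8))/(1 - 8))/3 = 12920 + sqrt((2 + 9*64 - 144)/(-7))/3 = 12920 + sqrt(-(2 + 576 - 144)/7)/3 = 12920 + sqrt(-1/7*434)/3 = 12920 + sqrt(-62)/3 = 12920 + (I*sqrt(62))/3 = 12920 + I*sqrt(62)/3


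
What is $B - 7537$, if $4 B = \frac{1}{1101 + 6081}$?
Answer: $- \frac{216522935}{28728} \approx -7537.0$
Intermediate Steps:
$B = \frac{1}{28728}$ ($B = \frac{1}{4 \left(1101 + 6081\right)} = \frac{1}{4 \cdot 7182} = \frac{1}{4} \cdot \frac{1}{7182} = \frac{1}{28728} \approx 3.4809 \cdot 10^{-5}$)
$B - 7537 = \frac{1}{28728} - 7537 = - \frac{216522935}{28728}$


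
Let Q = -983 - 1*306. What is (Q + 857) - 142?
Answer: -574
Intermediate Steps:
Q = -1289 (Q = -983 - 306 = -1289)
(Q + 857) - 142 = (-1289 + 857) - 142 = -432 - 142 = -574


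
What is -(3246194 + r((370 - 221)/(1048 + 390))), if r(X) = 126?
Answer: -3246320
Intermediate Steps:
-(3246194 + r((370 - 221)/(1048 + 390))) = -(3246194 + 126) = -1*3246320 = -3246320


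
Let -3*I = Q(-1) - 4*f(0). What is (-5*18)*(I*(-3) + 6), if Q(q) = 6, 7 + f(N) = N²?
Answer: -3600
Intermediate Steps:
f(N) = -7 + N²
I = -34/3 (I = -(6 - 4*(-7 + 0²))/3 = -(6 - 4*(-7 + 0))/3 = -(6 - 4*(-7))/3 = -(6 + 28)/3 = -⅓*34 = -34/3 ≈ -11.333)
(-5*18)*(I*(-3) + 6) = (-5*18)*(-34/3*(-3) + 6) = -90*(34 + 6) = -90*40 = -3600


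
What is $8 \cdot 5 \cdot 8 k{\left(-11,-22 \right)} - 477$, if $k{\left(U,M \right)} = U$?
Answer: $-3997$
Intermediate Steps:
$8 \cdot 5 \cdot 8 k{\left(-11,-22 \right)} - 477 = 8 \cdot 5 \cdot 8 \left(-11\right) - 477 = 40 \cdot 8 \left(-11\right) - 477 = 320 \left(-11\right) - 477 = -3520 - 477 = -3997$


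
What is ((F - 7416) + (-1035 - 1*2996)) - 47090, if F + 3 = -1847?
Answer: -60387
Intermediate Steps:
F = -1850 (F = -3 - 1847 = -1850)
((F - 7416) + (-1035 - 1*2996)) - 47090 = ((-1850 - 7416) + (-1035 - 1*2996)) - 47090 = (-9266 + (-1035 - 2996)) - 47090 = (-9266 - 4031) - 47090 = -13297 - 47090 = -60387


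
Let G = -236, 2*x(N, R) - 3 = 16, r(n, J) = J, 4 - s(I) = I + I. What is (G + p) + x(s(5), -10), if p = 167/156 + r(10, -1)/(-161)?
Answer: -5661731/25116 ≈ -225.42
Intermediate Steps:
s(I) = 4 - 2*I (s(I) = 4 - (I + I) = 4 - 2*I)
x(N, R) = 19/2 (x(N, R) = 3/2 + (½)*16 = 3/2 + 8 = 19/2)
p = 27043/25116 (p = 167/156 - 1/(-161) = 167*(1/156) - 1*(-1/161) = 167/156 + 1/161 = 27043/25116 ≈ 1.0767)
(G + p) + x(s(5), -10) = (-236 + 27043/25116) + 19/2 = -5900333/25116 + 19/2 = -5661731/25116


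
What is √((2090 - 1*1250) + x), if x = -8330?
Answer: I*√7490 ≈ 86.545*I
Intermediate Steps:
√((2090 - 1*1250) + x) = √((2090 - 1*1250) - 8330) = √((2090 - 1250) - 8330) = √(840 - 8330) = √(-7490) = I*√7490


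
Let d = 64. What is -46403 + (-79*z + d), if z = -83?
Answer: -39782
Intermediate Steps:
-46403 + (-79*z + d) = -46403 + (-79*(-83) + 64) = -46403 + (6557 + 64) = -46403 + 6621 = -39782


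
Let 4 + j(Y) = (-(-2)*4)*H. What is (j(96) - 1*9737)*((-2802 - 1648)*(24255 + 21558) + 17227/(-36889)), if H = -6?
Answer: 73617989839099953/36889 ≈ 1.9957e+12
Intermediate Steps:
j(Y) = -52 (j(Y) = -4 - (-2)*4*(-6) = -4 - 2*(-4)*(-6) = -4 + 8*(-6) = -4 - 48 = -52)
(j(96) - 1*9737)*((-2802 - 1648)*(24255 + 21558) + 17227/(-36889)) = (-52 - 1*9737)*((-2802 - 1648)*(24255 + 21558) + 17227/(-36889)) = (-52 - 9737)*(-4450*45813 + 17227*(-1/36889)) = -9789*(-203867850 - 17227/36889) = -9789*(-7520481135877/36889) = 73617989839099953/36889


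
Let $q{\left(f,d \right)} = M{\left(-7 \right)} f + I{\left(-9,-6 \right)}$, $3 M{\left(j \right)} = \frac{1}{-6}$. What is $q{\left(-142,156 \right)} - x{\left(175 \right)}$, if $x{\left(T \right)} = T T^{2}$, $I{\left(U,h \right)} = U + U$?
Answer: $- \frac{48234466}{9} \approx -5.3594 \cdot 10^{6}$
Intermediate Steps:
$I{\left(U,h \right)} = 2 U$
$x{\left(T \right)} = T^{3}$
$M{\left(j \right)} = - \frac{1}{18}$ ($M{\left(j \right)} = \frac{1}{3 \left(-6\right)} = \frac{1}{3} \left(- \frac{1}{6}\right) = - \frac{1}{18}$)
$q{\left(f,d \right)} = -18 - \frac{f}{18}$ ($q{\left(f,d \right)} = - \frac{f}{18} + 2 \left(-9\right) = - \frac{f}{18} - 18 = -18 - \frac{f}{18}$)
$q{\left(-142,156 \right)} - x{\left(175 \right)} = \left(-18 - - \frac{71}{9}\right) - 175^{3} = \left(-18 + \frac{71}{9}\right) - 5359375 = - \frac{91}{9} - 5359375 = - \frac{48234466}{9}$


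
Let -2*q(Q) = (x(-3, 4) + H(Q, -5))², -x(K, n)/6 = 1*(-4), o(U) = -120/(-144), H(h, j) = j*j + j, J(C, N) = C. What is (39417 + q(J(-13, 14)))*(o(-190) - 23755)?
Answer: -5479943725/6 ≈ -9.1332e+8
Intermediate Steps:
H(h, j) = j + j² (H(h, j) = j² + j = j + j²)
o(U) = ⅚ (o(U) = -120*(-1/144) = ⅚)
x(K, n) = 24 (x(K, n) = -6*(-4) = 24)
q(Q) = -968 (q(Q) = -(24 - 5*(1 - 5))²/2 = -(24 - 5*(-4))²/2 = -(24 + 20)²/2 = -½*44² = -½*1936 = -968)
(39417 + q(J(-13, 14)))*(o(-190) - 23755) = (39417 - 968)*(⅚ - 23755) = 38449*(-142525/6) = -5479943725/6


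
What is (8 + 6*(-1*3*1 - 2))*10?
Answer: -220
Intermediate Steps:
(8 + 6*(-1*3*1 - 2))*10 = (8 + 6*(-3*1 - 2))*10 = (8 + 6*(-3 - 2))*10 = (8 + 6*(-5))*10 = (8 - 30)*10 = -22*10 = -220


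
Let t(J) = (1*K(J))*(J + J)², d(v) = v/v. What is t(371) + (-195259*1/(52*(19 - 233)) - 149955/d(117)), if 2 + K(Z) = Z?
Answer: 2259075010867/11128 ≈ 2.0301e+8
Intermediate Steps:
d(v) = 1
K(Z) = -2 + Z
t(J) = 4*J²*(-2 + J) (t(J) = (1*(-2 + J))*(J + J)² = (-2 + J)*(2*J)² = (-2 + J)*(4*J²) = 4*J²*(-2 + J))
t(371) + (-195259*1/(52*(19 - 233)) - 149955/d(117)) = 4*371²*(-2 + 371) + (-195259*1/(52*(19 - 233)) - 149955/1) = 4*137641*369 + (-195259/(52*(-214)) - 149955*1) = 203158116 + (-195259/(-11128) - 149955) = 203158116 + (-195259*(-1/11128) - 149955) = 203158116 + (195259/11128 - 149955) = 203158116 - 1668503981/11128 = 2259075010867/11128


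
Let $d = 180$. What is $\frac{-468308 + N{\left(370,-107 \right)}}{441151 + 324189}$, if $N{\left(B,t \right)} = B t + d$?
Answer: $- \frac{253859}{382670} \approx -0.66339$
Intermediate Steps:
$N{\left(B,t \right)} = 180 + B t$ ($N{\left(B,t \right)} = B t + 180 = 180 + B t$)
$\frac{-468308 + N{\left(370,-107 \right)}}{441151 + 324189} = \frac{-468308 + \left(180 + 370 \left(-107\right)\right)}{441151 + 324189} = \frac{-468308 + \left(180 - 39590\right)}{765340} = \left(-468308 - 39410\right) \frac{1}{765340} = \left(-507718\right) \frac{1}{765340} = - \frac{253859}{382670}$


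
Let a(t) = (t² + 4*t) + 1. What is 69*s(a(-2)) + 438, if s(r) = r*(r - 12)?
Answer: 3543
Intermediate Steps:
a(t) = 1 + t² + 4*t
s(r) = r*(-12 + r)
69*s(a(-2)) + 438 = 69*((1 + (-2)² + 4*(-2))*(-12 + (1 + (-2)² + 4*(-2)))) + 438 = 69*((1 + 4 - 8)*(-12 + (1 + 4 - 8))) + 438 = 69*(-3*(-12 - 3)) + 438 = 69*(-3*(-15)) + 438 = 69*45 + 438 = 3105 + 438 = 3543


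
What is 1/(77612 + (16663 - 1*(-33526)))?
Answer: 1/127801 ≈ 7.8247e-6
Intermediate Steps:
1/(77612 + (16663 - 1*(-33526))) = 1/(77612 + (16663 + 33526)) = 1/(77612 + 50189) = 1/127801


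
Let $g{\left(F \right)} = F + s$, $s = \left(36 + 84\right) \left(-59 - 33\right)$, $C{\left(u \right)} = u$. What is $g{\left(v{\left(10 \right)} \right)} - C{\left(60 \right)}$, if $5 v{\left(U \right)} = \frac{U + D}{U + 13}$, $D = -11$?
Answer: $- \frac{1276501}{115} \approx -11100.0$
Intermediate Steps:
$v{\left(U \right)} = \frac{-11 + U}{5 \left(13 + U\right)}$ ($v{\left(U \right)} = \frac{\left(U - 11\right) \frac{1}{U + 13}}{5} = \frac{\left(-11 + U\right) \frac{1}{13 + U}}{5} = \frac{\frac{1}{13 + U} \left(-11 + U\right)}{5} = \frac{-11 + U}{5 \left(13 + U\right)}$)
$s = -11040$ ($s = 120 \left(-92\right) = -11040$)
$g{\left(F \right)} = -11040 + F$ ($g{\left(F \right)} = F - 11040 = -11040 + F$)
$g{\left(v{\left(10 \right)} \right)} - C{\left(60 \right)} = \left(-11040 + \frac{-11 + 10}{5 \left(13 + 10\right)}\right) - 60 = \left(-11040 + \frac{1}{5} \cdot \frac{1}{23} \left(-1\right)\right) - 60 = \left(-11040 - \frac{1}{115}\right) - 60 = - \frac{1269601}{115} - 60 = - \frac{1276501}{115}$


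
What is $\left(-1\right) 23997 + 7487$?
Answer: $-16510$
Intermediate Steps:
$\left(-1\right) 23997 + 7487 = -23997 + 7487 = -16510$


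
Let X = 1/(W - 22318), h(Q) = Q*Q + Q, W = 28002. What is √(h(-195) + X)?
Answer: √6235745909/406 ≈ 194.50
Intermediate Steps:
h(Q) = Q + Q² (h(Q) = Q² + Q = Q + Q²)
X = 1/5684 (X = 1/(28002 - 22318) = 1/5684 ≈ 0.00017593)
√(h(-195) + X) = √(-195*(1 - 195) + 1/5684) = √(-195*(-194) + 1/5684) = √(37830 + 1/5684) = √(215025721/5684) = √6235745909/406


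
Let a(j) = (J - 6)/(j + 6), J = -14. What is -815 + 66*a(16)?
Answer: -875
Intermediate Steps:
a(j) = -20/(6 + j) (a(j) = (-14 - 6)/(j + 6) = -20/(6 + j))
-815 + 66*a(16) = -815 + 66*(-20/(6 + 16)) = -815 + 66*(-20/22) = -815 + 66*(-20*1/22) = -815 + 66*(-10/11) = -815 - 60 = -875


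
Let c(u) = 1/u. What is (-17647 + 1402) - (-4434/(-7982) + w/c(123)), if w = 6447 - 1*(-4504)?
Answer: -5440605255/3991 ≈ -1.3632e+6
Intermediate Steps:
w = 10951 (w = 6447 + 4504 = 10951)
(-17647 + 1402) - (-4434/(-7982) + w/c(123)) = (-17647 + 1402) - (-4434/(-7982) + 10951/(1/123)) = -16245 - (-4434*(-1/7982) + 10951/(1/123)) = -16245 - (2217/3991 + 10951*123) = -16245 - (2217/3991 + 1346973) = -16245 - 1*5375771460/3991 = -16245 - 5375771460/3991 = -5440605255/3991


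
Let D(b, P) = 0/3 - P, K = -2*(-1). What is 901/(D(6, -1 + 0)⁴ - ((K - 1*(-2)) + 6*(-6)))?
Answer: 901/33 ≈ 27.303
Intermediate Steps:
K = 2
D(b, P) = -P (D(b, P) = 0*(⅓) - P = 0 - P = -P)
901/(D(6, -1 + 0)⁴ - ((K - 1*(-2)) + 6*(-6))) = 901/((-(-1 + 0))⁴ - ((2 - 1*(-2)) + 6*(-6))) = 901/((-1*(-1))⁴ - ((2 + 2) - 36)) = 901/(1⁴ - (4 - 36)) = 901/(1 - 1*(-32)) = 901/(1 + 32) = 901/33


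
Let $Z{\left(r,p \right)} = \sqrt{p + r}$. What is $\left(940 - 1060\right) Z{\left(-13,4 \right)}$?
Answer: $- 360 i \approx - 360.0 i$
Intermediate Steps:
$\left(940 - 1060\right) Z{\left(-13,4 \right)} = \left(940 - 1060\right) \sqrt{4 - 13} = - 120 \sqrt{-9} = - 120 \cdot 3 i = - 360 i$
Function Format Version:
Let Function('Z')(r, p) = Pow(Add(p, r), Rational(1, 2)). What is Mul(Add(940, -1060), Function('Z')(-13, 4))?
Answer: Mul(-360, I) ≈ Mul(-360.00, I)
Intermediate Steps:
Mul(Add(940, -1060), Function('Z')(-13, 4)) = Mul(Add(940, -1060), Pow(Add(4, -13), Rational(1, 2))) = Mul(-120, Pow(-9, Rational(1, 2))) = Mul(-120, Mul(3, I)) = Mul(-360, I)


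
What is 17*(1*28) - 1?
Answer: 475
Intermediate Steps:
17*(1*28) - 1 = 17*28 - 1 = 476 - 1 = 475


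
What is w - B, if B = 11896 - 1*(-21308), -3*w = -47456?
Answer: -52156/3 ≈ -17385.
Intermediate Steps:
w = 47456/3 (w = -1/3*(-47456) = 47456/3 ≈ 15819.)
B = 33204 (B = 11896 + 21308 = 33204)
w - B = 47456/3 - 1*33204 = 47456/3 - 33204 = -52156/3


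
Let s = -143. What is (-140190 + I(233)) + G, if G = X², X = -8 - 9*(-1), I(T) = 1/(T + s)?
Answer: -12617009/90 ≈ -1.4019e+5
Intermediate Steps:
I(T) = 1/(-143 + T) (I(T) = 1/(T - 143) = 1/(-143 + T))
X = 1 (X = -8 + 9 = 1)
G = 1 (G = 1² = 1)
(-140190 + I(233)) + G = (-140190 + 1/(-143 + 233)) + 1 = (-140190 + 1/90) + 1 = -12617099/90 + 1 = -12617009/90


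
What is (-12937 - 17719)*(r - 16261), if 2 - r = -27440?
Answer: -342764736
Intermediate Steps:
r = 27442 (r = 2 - 1*(-27440) = 2 + 27440 = 27442)
(-12937 - 17719)*(r - 16261) = (-12937 - 17719)*(27442 - 16261) = -30656*11181 = -342764736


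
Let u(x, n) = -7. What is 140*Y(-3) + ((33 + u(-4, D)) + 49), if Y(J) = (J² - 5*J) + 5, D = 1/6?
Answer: 4135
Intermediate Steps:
D = ⅙ ≈ 0.16667
Y(J) = 5 + J² - 5*J
140*Y(-3) + ((33 + u(-4, D)) + 49) = 140*(5 + (-3)² - 5*(-3)) + ((33 - 7) + 49) = 140*(5 + 9 + 15) + (26 + 49) = 140*29 + 75 = 4060 + 75 = 4135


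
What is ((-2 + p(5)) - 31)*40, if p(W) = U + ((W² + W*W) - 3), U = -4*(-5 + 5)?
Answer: 560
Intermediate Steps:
U = 0 (U = -4*0 = 0)
p(W) = -3 + 2*W² (p(W) = 0 + ((W² + W*W) - 3) = 0 + ((W² + W²) - 3) = 0 + (2*W² - 3) = 0 + (-3 + 2*W²) = -3 + 2*W²)
((-2 + p(5)) - 31)*40 = ((-2 + (-3 + 2*5²)) - 31)*40 = ((-2 + (-3 + 2*25)) - 31)*40 = ((-2 + (-3 + 50)) - 31)*40 = ((-2 + 47) - 31)*40 = (45 - 31)*40 = 14*40 = 560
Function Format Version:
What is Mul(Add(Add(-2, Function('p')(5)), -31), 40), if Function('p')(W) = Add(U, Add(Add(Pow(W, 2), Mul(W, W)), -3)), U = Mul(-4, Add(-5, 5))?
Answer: 560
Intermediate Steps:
U = 0 (U = Mul(-4, 0) = 0)
Function('p')(W) = Add(-3, Mul(2, Pow(W, 2))) (Function('p')(W) = Add(0, Add(Add(Pow(W, 2), Mul(W, W)), -3)) = Add(0, Add(Add(Pow(W, 2), Pow(W, 2)), -3)) = Add(0, Add(Mul(2, Pow(W, 2)), -3)) = Add(0, Add(-3, Mul(2, Pow(W, 2)))) = Add(-3, Mul(2, Pow(W, 2))))
Mul(Add(Add(-2, Function('p')(5)), -31), 40) = Mul(Add(Add(-2, Add(-3, Mul(2, Pow(5, 2)))), -31), 40) = Mul(Add(Add(-2, Add(-3, Mul(2, 25))), -31), 40) = Mul(Add(Add(-2, Add(-3, 50)), -31), 40) = Mul(Add(Add(-2, 47), -31), 40) = Mul(Add(45, -31), 40) = Mul(14, 40) = 560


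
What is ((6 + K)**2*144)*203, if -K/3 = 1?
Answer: 263088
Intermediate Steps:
K = -3 (K = -3*1 = -3)
((6 + K)**2*144)*203 = ((6 - 3)**2*144)*203 = (3**2*144)*203 = (9*144)*203 = 1296*203 = 263088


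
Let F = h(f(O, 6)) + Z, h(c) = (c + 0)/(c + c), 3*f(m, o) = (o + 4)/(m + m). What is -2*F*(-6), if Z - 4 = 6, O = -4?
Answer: 126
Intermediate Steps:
f(m, o) = (4 + o)/(6*m) (f(m, o) = ((o + 4)/(m + m))/3 = ((4 + o)/((2*m)))/3 = ((4 + o)*(1/(2*m)))/3 = ((4 + o)/(2*m))/3 = (4 + o)/(6*m))
Z = 10 (Z = 4 + 6 = 10)
h(c) = 1/2 (h(c) = c/((2*c)) = c*(1/(2*c)) = 1/2)
F = 21/2 (F = 1/2 + 10 = 21/2 ≈ 10.500)
-2*F*(-6) = -2*21/2*(-6) = -21*(-6) = 126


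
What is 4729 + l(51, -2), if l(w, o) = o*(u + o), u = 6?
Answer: 4721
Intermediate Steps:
l(w, o) = o*(6 + o)
4729 + l(51, -2) = 4729 - 2*(6 - 2) = 4729 - 2*4 = 4729 - 8 = 4721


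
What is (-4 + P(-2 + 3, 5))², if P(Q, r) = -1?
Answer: 25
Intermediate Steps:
(-4 + P(-2 + 3, 5))² = (-4 - 1)² = (-5)² = 25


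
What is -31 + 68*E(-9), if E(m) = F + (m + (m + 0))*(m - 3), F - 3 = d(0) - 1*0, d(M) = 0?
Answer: 14861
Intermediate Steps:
F = 3 (F = 3 + (0 - 1*0) = 3 + (0 + 0) = 3 + 0 = 3)
E(m) = 3 + 2*m*(-3 + m) (E(m) = 3 + (m + (m + 0))*(m - 3) = 3 + (m + m)*(-3 + m) = 3 + (2*m)*(-3 + m) = 3 + 2*m*(-3 + m))
-31 + 68*E(-9) = -31 + 68*(3 - 6*(-9) + 2*(-9)²) = -31 + 68*(3 + 54 + 2*81) = -31 + 68*(3 + 54 + 162) = -31 + 68*219 = -31 + 14892 = 14861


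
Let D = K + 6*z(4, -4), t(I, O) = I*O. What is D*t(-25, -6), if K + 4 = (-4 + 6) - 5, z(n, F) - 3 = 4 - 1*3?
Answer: 2550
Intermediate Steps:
z(n, F) = 4 (z(n, F) = 3 + (4 - 1*3) = 3 + (4 - 3) = 3 + 1 = 4)
K = -7 (K = -4 + ((-4 + 6) - 5) = -4 + (2 - 5) = -4 - 3 = -7)
D = 17 (D = -7 + 6*4 = -7 + 24 = 17)
D*t(-25, -6) = 17*(-25*(-6)) = 17*150 = 2550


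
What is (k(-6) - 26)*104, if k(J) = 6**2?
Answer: 1040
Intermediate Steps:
k(J) = 36
(k(-6) - 26)*104 = (36 - 26)*104 = 10*104 = 1040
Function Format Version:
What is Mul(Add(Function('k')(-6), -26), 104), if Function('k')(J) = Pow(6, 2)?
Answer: 1040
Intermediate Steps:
Function('k')(J) = 36
Mul(Add(Function('k')(-6), -26), 104) = Mul(Add(36, -26), 104) = Mul(10, 104) = 1040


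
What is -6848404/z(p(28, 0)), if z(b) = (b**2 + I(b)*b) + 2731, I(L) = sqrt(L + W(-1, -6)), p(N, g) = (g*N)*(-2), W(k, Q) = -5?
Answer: -6848404/2731 ≈ -2507.7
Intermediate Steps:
p(N, g) = -2*N*g (p(N, g) = (N*g)*(-2) = -2*N*g)
I(L) = sqrt(-5 + L) (I(L) = sqrt(L - 5) = sqrt(-5 + L))
z(b) = 2731 + b**2 + b*sqrt(-5 + b) (z(b) = (b**2 + sqrt(-5 + b)*b) + 2731 = (b**2 + b*sqrt(-5 + b)) + 2731 = 2731 + b**2 + b*sqrt(-5 + b))
-6848404/z(p(28, 0)) = -6848404/(2731 + (-2*28*0)**2 + (-2*28*0)*sqrt(-5 - 2*28*0)) = -6848404/(2731 + 0**2 + 0*sqrt(-5 + 0)) = -6848404/(2731 + 0 + 0*sqrt(-5)) = -6848404/(2731 + 0 + 0*(I*sqrt(5))) = -6848404/(2731 + 0 + 0) = -6848404/2731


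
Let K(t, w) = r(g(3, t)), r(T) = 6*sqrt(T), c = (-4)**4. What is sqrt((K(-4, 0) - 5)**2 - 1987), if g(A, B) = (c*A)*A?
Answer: 3*sqrt(8678) ≈ 279.47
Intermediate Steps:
c = 256
g(A, B) = 256*A**2 (g(A, B) = (256*A)*A = 256*A**2)
K(t, w) = 288 (K(t, w) = 6*sqrt(256*3**2) = 6*sqrt(256*9) = 6*sqrt(2304) = 6*48 = 288)
sqrt((K(-4, 0) - 5)**2 - 1987) = sqrt((288 - 5)**2 - 1987) = sqrt(283**2 - 1987) = sqrt(80089 - 1987) = sqrt(78102) = 3*sqrt(8678)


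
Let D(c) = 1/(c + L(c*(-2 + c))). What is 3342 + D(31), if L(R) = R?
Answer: 3108061/930 ≈ 3342.0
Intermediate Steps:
D(c) = 1/(c + c*(-2 + c))
3342 + D(31) = 3342 + 1/(31*(-1 + 31)) = 3342 + (1/31)/30 = 3342 + (1/31)*(1/30) = 3342 + 1/930 = 3108061/930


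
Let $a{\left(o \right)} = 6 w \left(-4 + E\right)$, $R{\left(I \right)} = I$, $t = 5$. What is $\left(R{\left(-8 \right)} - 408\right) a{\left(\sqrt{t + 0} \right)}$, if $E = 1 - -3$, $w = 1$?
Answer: $0$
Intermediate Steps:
$E = 4$ ($E = 1 + 3 = 4$)
$a{\left(o \right)} = 0$ ($a{\left(o \right)} = 6 \cdot 1 \left(-4 + 4\right) = 6 \cdot 0 = 0$)
$\left(R{\left(-8 \right)} - 408\right) a{\left(\sqrt{t + 0} \right)} = \left(-8 - 408\right) 0 = \left(-416\right) 0 = 0$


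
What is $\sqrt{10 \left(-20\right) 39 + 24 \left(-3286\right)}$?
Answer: $2 i \sqrt{21666} \approx 294.39 i$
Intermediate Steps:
$\sqrt{10 \left(-20\right) 39 + 24 \left(-3286\right)} = \sqrt{\left(-200\right) 39 - 78864} = \sqrt{-7800 - 78864} = \sqrt{-86664} = 2 i \sqrt{21666}$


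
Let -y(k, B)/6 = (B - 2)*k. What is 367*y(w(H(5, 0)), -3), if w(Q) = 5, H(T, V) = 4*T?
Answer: 55050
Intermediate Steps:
y(k, B) = -6*k*(-2 + B) (y(k, B) = -6*(B - 2)*k = -6*(-2 + B)*k = -6*k*(-2 + B))
367*y(w(H(5, 0)), -3) = 367*(6*5*(2 - 1*(-3))) = 367*(6*5*(2 + 3)) = 367*(6*5*5) = 367*150 = 55050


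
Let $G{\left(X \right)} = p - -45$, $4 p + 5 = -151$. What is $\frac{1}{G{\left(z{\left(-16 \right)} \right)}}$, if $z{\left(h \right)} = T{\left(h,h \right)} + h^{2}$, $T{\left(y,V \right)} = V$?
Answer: $\frac{1}{6} \approx 0.16667$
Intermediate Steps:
$p = -39$ ($p = - \frac{5}{4} + \frac{1}{4} \left(-151\right) = - \frac{5}{4} - \frac{151}{4} = -39$)
$z{\left(h \right)} = h + h^{2}$
$G{\left(X \right)} = 6$ ($G{\left(X \right)} = -39 - -45 = -39 + 45 = 6$)
$\frac{1}{G{\left(z{\left(-16 \right)} \right)}} = \frac{1}{6}$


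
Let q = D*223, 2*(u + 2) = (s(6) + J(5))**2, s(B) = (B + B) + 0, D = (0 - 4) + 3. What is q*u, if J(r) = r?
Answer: -63555/2 ≈ -31778.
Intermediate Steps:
D = -1 (D = -4 + 3 = -1)
s(B) = 2*B (s(B) = 2*B + 0 = 2*B)
u = 285/2 (u = -2 + (2*6 + 5)**2/2 = -2 + (12 + 5)**2/2 = -2 + (1/2)*17**2 = -2 + (1/2)*289 = -2 + 289/2 = 285/2 ≈ 142.50)
q = -223 (q = -1*223 = -223)
q*u = -223*285/2 = -63555/2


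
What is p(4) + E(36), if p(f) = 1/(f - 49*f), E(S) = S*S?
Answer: 248831/192 ≈ 1296.0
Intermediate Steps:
E(S) = S²
p(f) = -1/(48*f) (p(f) = 1/(-48*f) = -1/(48*f))
p(4) + E(36) = -1/48/4 + 36² = -1/48*¼ + 1296 = -1/192 + 1296 = 248831/192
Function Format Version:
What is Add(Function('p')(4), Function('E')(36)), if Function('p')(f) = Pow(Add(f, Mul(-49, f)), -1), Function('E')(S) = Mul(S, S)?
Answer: Rational(248831, 192) ≈ 1296.0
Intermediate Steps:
Function('E')(S) = Pow(S, 2)
Function('p')(f) = Mul(Rational(-1, 48), Pow(f, -1)) (Function('p')(f) = Pow(Mul(-48, f), -1) = Mul(Rational(-1, 48), Pow(f, -1)))
Add(Function('p')(4), Function('E')(36)) = Add(Mul(Rational(-1, 48), Pow(4, -1)), Pow(36, 2)) = Add(Mul(Rational(-1, 48), Rational(1, 4)), 1296) = Add(Rational(-1, 192), 1296) = Rational(248831, 192)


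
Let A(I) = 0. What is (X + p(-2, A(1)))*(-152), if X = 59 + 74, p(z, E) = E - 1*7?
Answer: -19152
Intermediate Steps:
p(z, E) = -7 + E (p(z, E) = E - 7 = -7 + E)
X = 133
(X + p(-2, A(1)))*(-152) = (133 + (-7 + 0))*(-152) = (133 - 7)*(-152) = 126*(-152) = -19152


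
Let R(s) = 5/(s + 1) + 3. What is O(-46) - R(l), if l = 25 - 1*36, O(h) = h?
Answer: -97/2 ≈ -48.500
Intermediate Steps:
l = -11 (l = 25 - 36 = -11)
R(s) = 3 + 5/(1 + s) (R(s) = 5/(1 + s) + 3 = 3 + 5/(1 + s))
O(-46) - R(l) = -46 - (8 + 3*(-11))/(1 - 11) = -46 - (8 - 33)/(-10) = -46 - (-1)*(-25)/10 = -46 - 1*5/2 = -46 - 5/2 = -97/2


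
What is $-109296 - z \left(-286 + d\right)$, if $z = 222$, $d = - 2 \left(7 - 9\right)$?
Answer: $-46692$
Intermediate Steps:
$d = 4$ ($d = \left(-2\right) \left(-2\right) = 4$)
$-109296 - z \left(-286 + d\right) = -109296 - 222 \left(-286 + 4\right) = -109296 - 222 \left(-282\right) = -109296 - -62604 = -109296 + 62604 = -46692$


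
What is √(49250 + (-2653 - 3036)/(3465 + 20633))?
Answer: 3*√3177778655942/24098 ≈ 221.92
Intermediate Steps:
√(49250 + (-2653 - 3036)/(3465 + 20633)) = √(49250 - 5689/24098) = √(1186820811/24098) = 3*√3177778655942/24098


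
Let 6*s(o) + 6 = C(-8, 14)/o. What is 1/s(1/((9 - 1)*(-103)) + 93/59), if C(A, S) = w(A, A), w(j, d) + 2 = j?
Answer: -229719/472799 ≈ -0.48587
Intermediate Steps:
w(j, d) = -2 + j
C(A, S) = -2 + A
s(o) = -1 - 5/(3*o) (s(o) = -1 + ((-2 - 8)/o)/6 = -1 + (-10/o)/6 = -1 - 5/(3*o))
1/s(1/((9 - 1)*(-103)) + 93/59) = 1/((-5/3 - (1/((9 - 1)*(-103)) + 93/59))/(1/((9 - 1)*(-103)) + 93/59)) = 1/((-5/3 - (-1/103/8 + 93*(1/59)))/(-1/103/8 + 93*(1/59))) = 1/((-5/3 - ((⅛)*(-1/103) + 93/59))/((⅛)*(-1/103) + 93/59)) = 1/((-5/3 - (-1/824 + 93/59))/(-1/824 + 93/59)) = 1/((-5/3 - 1*76573/48616)/(76573/48616)) = 1/(48616*(-5/3 - 76573/48616)/76573) = 1/((48616/76573)*(-472799/145848)) = 1/(-472799/229719) = -229719/472799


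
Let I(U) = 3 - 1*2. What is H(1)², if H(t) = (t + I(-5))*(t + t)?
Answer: 16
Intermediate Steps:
I(U) = 1 (I(U) = 3 - 2 = 1)
H(t) = 2*t*(1 + t) (H(t) = (t + 1)*(t + t) = (1 + t)*(2*t) = 2*t*(1 + t))
H(1)² = (2*1*(1 + 1))² = (2*1*2)² = 4² = 16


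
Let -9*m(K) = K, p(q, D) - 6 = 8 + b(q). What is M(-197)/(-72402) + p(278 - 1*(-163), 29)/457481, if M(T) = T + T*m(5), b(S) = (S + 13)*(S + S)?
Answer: 130647855092/149051427129 ≈ 0.87653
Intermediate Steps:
b(S) = 2*S*(13 + S) (b(S) = (13 + S)*(2*S) = 2*S*(13 + S))
p(q, D) = 14 + 2*q*(13 + q) (p(q, D) = 6 + (8 + 2*q*(13 + q)) = 14 + 2*q*(13 + q))
m(K) = -K/9
M(T) = 4*T/9 (M(T) = T + T*(-1/9*5) = T + T*(-5/9) = T - 5*T/9 = 4*T/9)
M(-197)/(-72402) + p(278 - 1*(-163), 29)/457481 = ((4/9)*(-197))/(-72402) + (14 + 2*(278 - 1*(-163))*(13 + (278 - 1*(-163))))/457481 = -788/9*(-1/72402) + (14 + 2*(278 + 163)*(13 + (278 + 163)))*(1/457481) = 394/325809 + (14 + 2*441*(13 + 441))*(1/457481) = 394/325809 + (14 + 2*441*454)*(1/457481) = 394/325809 + (14 + 400428)*(1/457481) = 394/325809 + 400442*(1/457481) = 394/325809 + 400442/457481 = 130647855092/149051427129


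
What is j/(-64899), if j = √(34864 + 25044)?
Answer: -2*√14977/64899 ≈ -0.0037714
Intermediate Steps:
j = 2*√14977 (j = √59908 = 2*√14977 ≈ 244.76)
j/(-64899) = (2*√14977)/(-64899) = (2*√14977)*(-1/64899) = -2*√14977/64899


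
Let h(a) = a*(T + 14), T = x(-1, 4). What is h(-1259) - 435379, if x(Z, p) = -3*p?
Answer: -437897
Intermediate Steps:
T = -12 (T = -3*4 = -12)
h(a) = 2*a (h(a) = a*(-12 + 14) = a*2 = 2*a)
h(-1259) - 435379 = 2*(-1259) - 435379 = -2518 - 435379 = -437897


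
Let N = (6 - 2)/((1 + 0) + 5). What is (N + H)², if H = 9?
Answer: 841/9 ≈ 93.444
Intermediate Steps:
N = ⅔ (N = 4/(1 + 5) = 4/6 = 4*(⅙) = ⅔ ≈ 0.66667)
(N + H)² = (⅔ + 9)² = (29/3)² = 841/9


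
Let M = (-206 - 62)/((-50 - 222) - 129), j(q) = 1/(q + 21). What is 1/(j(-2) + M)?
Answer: 7619/5493 ≈ 1.3870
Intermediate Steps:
j(q) = 1/(21 + q)
M = 268/401 (M = -268/(-272 - 129) = -268/(-401) = -268*(-1/401) = 268/401 ≈ 0.66833)
1/(j(-2) + M) = 1/(1/(21 - 2) + 268/401) = 1/(1/19 + 268/401) = 1/(5493/7619) = 7619/5493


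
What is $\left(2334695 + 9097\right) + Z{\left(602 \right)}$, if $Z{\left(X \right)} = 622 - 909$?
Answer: $2343505$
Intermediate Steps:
$Z{\left(X \right)} = -287$
$\left(2334695 + 9097\right) + Z{\left(602 \right)} = \left(2334695 + 9097\right) - 287 = 2343792 - 287 = 2343505$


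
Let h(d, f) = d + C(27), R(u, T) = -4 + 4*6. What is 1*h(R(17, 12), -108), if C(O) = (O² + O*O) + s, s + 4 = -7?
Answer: 1467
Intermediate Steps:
s = -11 (s = -4 - 7 = -11)
C(O) = -11 + 2*O² (C(O) = (O² + O*O) - 11 = (O² + O²) - 11 = 2*O² - 11 = -11 + 2*O²)
R(u, T) = 20 (R(u, T) = -4 + 24 = 20)
h(d, f) = 1447 + d (h(d, f) = d + (-11 + 2*27²) = d + (-11 + 2*729) = d + (-11 + 1458) = d + 1447 = 1447 + d)
1*h(R(17, 12), -108) = 1*(1447 + 20) = 1*1467 = 1467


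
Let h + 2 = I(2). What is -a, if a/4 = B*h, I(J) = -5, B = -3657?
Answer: -102396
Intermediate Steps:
h = -7 (h = -2 - 5 = -7)
a = 102396 (a = 4*(-3657*(-7)) = 4*25599 = 102396)
-a = -1*102396 = -102396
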